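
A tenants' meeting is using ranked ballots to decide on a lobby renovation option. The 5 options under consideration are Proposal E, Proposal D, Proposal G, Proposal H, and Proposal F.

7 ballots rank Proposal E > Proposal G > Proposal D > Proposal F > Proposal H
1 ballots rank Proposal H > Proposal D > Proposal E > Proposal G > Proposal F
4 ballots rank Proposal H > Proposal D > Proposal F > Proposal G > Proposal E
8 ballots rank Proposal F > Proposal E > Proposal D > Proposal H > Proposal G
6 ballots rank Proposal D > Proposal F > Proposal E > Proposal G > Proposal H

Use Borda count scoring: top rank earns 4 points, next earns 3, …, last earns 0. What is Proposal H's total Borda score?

Borda scores:
  Proposal E: 7·4 + 2 + 4·0 + 8·3 + 6·2 = 66
  Proposal D: 7·2 + 3 + 4·3 + 8·2 + 6·4 = 69
  Proposal G: 7·3 + 1 + 4·1 + 8·0 + 6·1 = 32
  Proposal H: 7·0 + 4 + 4·4 + 8·1 + 6·0 = 28
  Proposal F: 7·1 + 0 + 4·2 + 8·4 + 6·3 = 65

28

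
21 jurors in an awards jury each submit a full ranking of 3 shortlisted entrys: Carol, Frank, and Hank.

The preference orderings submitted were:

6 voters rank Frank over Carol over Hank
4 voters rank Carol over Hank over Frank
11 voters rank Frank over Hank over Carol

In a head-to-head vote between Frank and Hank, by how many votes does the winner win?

13

Ballots ranking Frank above Hank: 6+11 = 17.
Ballots ranking Hank above Frank: 4.
Frank wins 17–4, a margin of 13.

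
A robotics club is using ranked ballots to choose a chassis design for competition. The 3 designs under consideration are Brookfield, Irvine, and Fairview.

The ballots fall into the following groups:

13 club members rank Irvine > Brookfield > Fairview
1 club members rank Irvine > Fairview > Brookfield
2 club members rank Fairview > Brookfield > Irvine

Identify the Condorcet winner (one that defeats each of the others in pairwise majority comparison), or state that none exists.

Irvine

Head-to-head results (16 voters total):
Brookfield vs Irvine: Irvine wins 14–2.
Brookfield vs Fairview: Brookfield wins 13–3.
Irvine vs Fairview: Irvine wins 14–2.
Irvine beats each rival — Brookfield (14–2), Fairview (14–2) — so Irvine is the Condorcet winner.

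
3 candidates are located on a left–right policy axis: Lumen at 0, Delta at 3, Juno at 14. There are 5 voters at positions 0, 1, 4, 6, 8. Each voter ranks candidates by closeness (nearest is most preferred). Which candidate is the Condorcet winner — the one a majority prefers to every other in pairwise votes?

With single-peaked preferences on a line, the Condorcet winner is the candidate closest to the median voter.
The median voter (position 4) is closest to Delta at 3.
Check: Delta vs Juno — voters closer to Delta: 5 of 5.

Delta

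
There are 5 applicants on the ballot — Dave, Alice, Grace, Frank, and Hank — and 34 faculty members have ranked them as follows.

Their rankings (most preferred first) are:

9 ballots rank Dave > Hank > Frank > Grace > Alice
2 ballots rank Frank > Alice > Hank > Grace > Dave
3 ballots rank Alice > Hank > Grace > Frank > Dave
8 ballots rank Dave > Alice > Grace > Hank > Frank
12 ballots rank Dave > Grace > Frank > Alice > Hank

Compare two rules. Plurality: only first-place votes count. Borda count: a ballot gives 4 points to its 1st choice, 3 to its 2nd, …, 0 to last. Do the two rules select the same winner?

Plurality first-place counts: Dave 29, Alice 3, Grace 0, Frank 2, Hank 0 → Dave.
Borda totals: Dave 116, Alice 54, Grace 69, Frank 53, Hank 48 → Dave.
The two rules agree on Dave.

Yes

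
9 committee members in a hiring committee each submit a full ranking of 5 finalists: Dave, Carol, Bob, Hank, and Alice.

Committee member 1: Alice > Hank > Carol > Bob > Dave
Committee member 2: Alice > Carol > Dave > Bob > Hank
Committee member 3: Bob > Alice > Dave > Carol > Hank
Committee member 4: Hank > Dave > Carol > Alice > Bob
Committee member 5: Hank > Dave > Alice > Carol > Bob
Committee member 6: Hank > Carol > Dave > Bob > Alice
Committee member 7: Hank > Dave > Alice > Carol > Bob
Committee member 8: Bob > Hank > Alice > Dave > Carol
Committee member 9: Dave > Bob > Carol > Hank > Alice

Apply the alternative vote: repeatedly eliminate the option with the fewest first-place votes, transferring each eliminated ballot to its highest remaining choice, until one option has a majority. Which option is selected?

Round 1: Hank 4, Bob 2, Alice 2, Dave 1, Carol 0. Carol has the fewest and is eliminated.
Round 2: Hank 4, Bob 2, Alice 2, Dave 1. Dave has the fewest and is eliminated.
Round 3: Hank 4, Bob 3, Alice 2. Alice has the fewest and is eliminated.
Round 4: Hank 5, Bob 4. Hank has a majority.

Hank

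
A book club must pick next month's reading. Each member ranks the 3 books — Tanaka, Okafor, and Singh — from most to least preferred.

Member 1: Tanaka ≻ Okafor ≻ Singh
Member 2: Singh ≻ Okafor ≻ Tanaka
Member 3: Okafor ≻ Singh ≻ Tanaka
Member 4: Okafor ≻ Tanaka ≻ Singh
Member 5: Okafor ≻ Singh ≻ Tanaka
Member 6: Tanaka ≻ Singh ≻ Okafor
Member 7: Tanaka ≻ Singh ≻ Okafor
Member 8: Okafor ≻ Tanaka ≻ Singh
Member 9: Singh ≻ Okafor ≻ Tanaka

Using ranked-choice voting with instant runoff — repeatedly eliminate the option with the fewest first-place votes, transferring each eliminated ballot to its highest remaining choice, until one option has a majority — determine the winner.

Round 1: Okafor 4, Tanaka 3, Singh 2. Singh has the fewest and is eliminated.
Round 2: Okafor 6, Tanaka 3. Okafor has a majority.

Okafor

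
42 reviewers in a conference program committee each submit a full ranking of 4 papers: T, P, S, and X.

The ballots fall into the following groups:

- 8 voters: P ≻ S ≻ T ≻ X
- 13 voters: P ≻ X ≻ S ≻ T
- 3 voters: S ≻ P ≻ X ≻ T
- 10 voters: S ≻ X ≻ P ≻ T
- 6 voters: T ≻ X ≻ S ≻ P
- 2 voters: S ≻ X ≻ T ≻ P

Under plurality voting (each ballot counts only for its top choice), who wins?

P

First-place vote totals:
  T: 6
  P: 21
  S: 15
  X: 0
P has the most first-place votes.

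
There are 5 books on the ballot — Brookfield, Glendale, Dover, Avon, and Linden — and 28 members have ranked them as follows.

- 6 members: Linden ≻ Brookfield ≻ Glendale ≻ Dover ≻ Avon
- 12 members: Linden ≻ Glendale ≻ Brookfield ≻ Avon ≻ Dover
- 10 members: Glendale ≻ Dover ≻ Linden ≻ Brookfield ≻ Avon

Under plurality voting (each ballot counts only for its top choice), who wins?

Linden

First-place vote totals:
  Brookfield: 0
  Glendale: 10
  Dover: 0
  Avon: 0
  Linden: 18
Linden has the most first-place votes.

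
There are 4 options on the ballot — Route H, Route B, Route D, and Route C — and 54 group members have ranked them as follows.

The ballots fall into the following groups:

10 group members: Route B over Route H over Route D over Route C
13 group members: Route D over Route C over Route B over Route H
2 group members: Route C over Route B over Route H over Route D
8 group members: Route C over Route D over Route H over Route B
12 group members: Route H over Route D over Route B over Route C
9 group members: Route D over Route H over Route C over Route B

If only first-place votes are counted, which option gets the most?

Route D

First-place vote totals:
  Route H: 12
  Route B: 10
  Route D: 22
  Route C: 10
Route D has the most first-place votes.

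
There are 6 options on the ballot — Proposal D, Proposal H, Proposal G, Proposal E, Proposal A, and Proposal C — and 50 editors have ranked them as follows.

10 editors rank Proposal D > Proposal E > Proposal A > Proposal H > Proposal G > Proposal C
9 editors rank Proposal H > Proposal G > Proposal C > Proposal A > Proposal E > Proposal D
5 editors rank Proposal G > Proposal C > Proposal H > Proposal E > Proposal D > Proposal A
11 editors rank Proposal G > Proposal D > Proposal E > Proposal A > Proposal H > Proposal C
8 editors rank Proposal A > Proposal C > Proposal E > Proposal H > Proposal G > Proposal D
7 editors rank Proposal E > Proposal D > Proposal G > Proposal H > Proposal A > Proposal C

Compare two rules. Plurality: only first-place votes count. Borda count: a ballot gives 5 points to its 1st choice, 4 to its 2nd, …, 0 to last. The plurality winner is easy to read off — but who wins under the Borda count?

Proposal G

Plurality first-place counts: Proposal D 10, Proposal H 9, Proposal G 16, Proposal E 7, Proposal A 8, Proposal C 0 → Proposal G.
Borda totals: Proposal D 127, Proposal H 121, Proposal G 155, Proposal E 151, Proposal A 117, Proposal C 79 → Proposal G.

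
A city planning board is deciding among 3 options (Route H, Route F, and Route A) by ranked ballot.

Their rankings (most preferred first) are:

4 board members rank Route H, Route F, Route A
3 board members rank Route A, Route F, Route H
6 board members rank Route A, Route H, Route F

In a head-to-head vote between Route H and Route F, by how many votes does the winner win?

7

Ballots ranking Route H above Route F: 4+6 = 10.
Ballots ranking Route F above Route H: 3.
Route H wins 10–3, a margin of 7.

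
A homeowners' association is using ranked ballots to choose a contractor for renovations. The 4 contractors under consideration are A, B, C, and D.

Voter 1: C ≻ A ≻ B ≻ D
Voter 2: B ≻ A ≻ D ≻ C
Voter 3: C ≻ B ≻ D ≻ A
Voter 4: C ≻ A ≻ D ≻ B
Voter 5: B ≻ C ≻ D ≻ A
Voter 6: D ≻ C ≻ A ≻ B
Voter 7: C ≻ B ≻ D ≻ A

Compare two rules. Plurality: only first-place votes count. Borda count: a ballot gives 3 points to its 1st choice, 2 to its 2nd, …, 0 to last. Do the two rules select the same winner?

Yes

Plurality first-place counts: A 0, B 2, C 4, D 1 → C.
Borda totals: A 7, B 11, C 16, D 8 → C.
The two rules agree on C.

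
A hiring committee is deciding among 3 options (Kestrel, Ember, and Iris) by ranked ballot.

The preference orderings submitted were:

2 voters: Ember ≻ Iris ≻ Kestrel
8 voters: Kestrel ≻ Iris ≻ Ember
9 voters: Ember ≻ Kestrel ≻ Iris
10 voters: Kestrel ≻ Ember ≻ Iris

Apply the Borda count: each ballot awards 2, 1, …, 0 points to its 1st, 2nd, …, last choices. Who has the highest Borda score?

Kestrel

Borda scores:
  Kestrel: 2·0 + 8·2 + 9·1 + 10·2 = 45
  Ember: 2·2 + 8·0 + 9·2 + 10·1 = 32
  Iris: 2·1 + 8·1 + 9·0 + 10·0 = 10
Kestrel has the highest total.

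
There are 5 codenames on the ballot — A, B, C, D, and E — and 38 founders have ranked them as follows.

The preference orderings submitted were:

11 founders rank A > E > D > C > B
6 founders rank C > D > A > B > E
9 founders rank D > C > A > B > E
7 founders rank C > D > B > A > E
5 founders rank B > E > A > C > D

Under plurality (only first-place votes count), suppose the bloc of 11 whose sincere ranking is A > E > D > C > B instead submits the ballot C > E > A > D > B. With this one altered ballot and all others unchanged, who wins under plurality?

C

First-place totals with the altered ballot: A 0, B 5, C 24, D 9, E 0.
The winner is unchanged: still C.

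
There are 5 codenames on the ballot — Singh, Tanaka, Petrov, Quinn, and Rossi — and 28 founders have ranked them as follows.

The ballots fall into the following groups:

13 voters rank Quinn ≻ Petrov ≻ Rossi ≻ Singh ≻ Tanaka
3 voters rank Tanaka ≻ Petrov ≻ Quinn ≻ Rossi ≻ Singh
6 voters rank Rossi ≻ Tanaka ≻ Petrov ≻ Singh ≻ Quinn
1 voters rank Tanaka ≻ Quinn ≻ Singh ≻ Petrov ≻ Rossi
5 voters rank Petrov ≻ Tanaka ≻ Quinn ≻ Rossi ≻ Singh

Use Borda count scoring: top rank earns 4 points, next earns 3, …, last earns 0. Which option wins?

Borda scores:
  Singh: 13·1 + 3·0 + 6·1 + 2 + 5·0 = 21
  Tanaka: 13·0 + 3·4 + 6·3 + 4 + 5·3 = 49
  Petrov: 13·3 + 3·3 + 6·2 + 1 + 5·4 = 81
  Quinn: 13·4 + 3·2 + 6·0 + 3 + 5·2 = 71
  Rossi: 13·2 + 3·1 + 6·4 + 0 + 5·1 = 58
Petrov has the highest total.

Petrov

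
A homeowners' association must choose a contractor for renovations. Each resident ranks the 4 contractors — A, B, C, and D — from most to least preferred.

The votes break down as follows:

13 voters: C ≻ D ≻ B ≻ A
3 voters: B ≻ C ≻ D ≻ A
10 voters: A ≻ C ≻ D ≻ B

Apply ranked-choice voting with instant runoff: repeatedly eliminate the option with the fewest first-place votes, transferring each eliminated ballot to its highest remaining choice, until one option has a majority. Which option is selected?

C

Round 1: C 13, A 10, B 3, D 0. D has the fewest and is eliminated.
Round 2: C 13, A 10, B 3. B has the fewest and is eliminated.
Round 3: C 16, A 10. C has a majority.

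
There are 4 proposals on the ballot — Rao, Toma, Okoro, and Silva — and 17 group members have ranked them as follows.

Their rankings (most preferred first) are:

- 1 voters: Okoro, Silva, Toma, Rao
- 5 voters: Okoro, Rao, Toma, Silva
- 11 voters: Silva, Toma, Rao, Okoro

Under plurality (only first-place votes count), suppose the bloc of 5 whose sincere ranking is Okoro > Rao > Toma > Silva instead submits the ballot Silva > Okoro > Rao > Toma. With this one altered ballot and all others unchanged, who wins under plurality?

First-place totals with the altered ballot: Rao 0, Toma 0, Okoro 1, Silva 16.
The winner is unchanged: still Silva.

Silva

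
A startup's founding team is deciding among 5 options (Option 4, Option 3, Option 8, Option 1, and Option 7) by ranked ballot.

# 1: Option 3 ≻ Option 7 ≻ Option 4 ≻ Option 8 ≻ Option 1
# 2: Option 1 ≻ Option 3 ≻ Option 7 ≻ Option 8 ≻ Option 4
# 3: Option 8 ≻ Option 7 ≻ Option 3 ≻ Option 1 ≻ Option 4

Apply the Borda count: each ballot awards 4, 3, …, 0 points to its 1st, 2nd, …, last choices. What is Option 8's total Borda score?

Borda scores:
  Option 4: 2 + 0 + 0 = 2
  Option 3: 4 + 3 + 2 = 9
  Option 8: 1 + 1 + 4 = 6
  Option 1: 0 + 4 + 1 = 5
  Option 7: 3 + 2 + 3 = 8

6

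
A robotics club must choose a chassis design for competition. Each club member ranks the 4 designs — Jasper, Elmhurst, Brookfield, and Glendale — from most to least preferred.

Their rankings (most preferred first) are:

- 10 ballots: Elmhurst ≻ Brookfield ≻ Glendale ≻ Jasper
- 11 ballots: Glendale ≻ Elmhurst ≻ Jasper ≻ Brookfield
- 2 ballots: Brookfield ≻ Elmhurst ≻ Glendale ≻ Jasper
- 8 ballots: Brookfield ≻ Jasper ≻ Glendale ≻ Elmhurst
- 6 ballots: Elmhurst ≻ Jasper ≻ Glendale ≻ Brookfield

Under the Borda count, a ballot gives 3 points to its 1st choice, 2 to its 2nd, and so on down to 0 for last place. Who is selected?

Borda scores:
  Jasper: 10·0 + 11·1 + 2·0 + 8·2 + 6·2 = 39
  Elmhurst: 10·3 + 11·2 + 2·2 + 8·0 + 6·3 = 74
  Brookfield: 10·2 + 11·0 + 2·3 + 8·3 + 6·0 = 50
  Glendale: 10·1 + 11·3 + 2·1 + 8·1 + 6·1 = 59
Elmhurst has the highest total.

Elmhurst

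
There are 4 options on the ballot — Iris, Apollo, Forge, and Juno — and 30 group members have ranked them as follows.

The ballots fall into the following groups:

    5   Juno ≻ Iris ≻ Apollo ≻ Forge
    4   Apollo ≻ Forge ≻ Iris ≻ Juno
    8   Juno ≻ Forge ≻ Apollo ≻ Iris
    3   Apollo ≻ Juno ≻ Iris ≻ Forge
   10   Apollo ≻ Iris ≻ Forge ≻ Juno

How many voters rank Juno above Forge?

Ballots ranking Juno above Forge: 5+8+3 = 16.
Ballots ranking Forge above Juno: 4+10 = 14.
So 16 of 30 voters prefer Juno to Forge.

16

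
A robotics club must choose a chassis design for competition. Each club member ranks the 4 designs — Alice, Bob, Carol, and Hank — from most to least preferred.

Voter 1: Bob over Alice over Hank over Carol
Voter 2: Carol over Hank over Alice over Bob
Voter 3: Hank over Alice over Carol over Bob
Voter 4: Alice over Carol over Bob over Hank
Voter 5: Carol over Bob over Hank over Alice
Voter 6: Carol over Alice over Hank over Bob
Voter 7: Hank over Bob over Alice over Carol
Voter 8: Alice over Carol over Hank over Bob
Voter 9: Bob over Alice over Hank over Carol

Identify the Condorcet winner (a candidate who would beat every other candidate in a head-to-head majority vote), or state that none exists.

Head-to-head results (9 voters total):
Alice vs Bob: Alice wins 5–4.
Alice vs Carol: Alice wins 6–3.
Alice vs Hank: Alice wins 5–4.
Bob vs Carol: Carol wins 6–3.
Bob vs Hank: Hank wins 5–4.
Carol vs Hank: Carol wins 5–4.
Alice beats each rival — Bob (5–4), Carol (6–3), Hank (5–4) — so Alice is the Condorcet winner.

Alice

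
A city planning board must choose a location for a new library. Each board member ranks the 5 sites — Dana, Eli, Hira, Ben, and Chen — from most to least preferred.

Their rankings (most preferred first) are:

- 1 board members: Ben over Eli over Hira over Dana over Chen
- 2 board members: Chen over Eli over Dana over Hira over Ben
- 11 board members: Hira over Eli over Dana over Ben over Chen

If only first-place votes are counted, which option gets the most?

Hira

First-place vote totals:
  Dana: 0
  Eli: 0
  Hira: 11
  Ben: 1
  Chen: 2
Hira has the most first-place votes.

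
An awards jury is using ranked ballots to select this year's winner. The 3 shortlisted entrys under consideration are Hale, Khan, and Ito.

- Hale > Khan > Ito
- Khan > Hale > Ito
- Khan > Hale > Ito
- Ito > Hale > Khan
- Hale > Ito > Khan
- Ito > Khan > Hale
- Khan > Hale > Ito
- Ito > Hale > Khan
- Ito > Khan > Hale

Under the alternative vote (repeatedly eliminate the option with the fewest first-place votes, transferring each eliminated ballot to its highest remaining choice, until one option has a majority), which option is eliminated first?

Round 1: Ito 4, Khan 3, Hale 2. Hale has the fewest and is eliminated.
Round 2: Ito 5, Khan 4. Ito has a majority.

Hale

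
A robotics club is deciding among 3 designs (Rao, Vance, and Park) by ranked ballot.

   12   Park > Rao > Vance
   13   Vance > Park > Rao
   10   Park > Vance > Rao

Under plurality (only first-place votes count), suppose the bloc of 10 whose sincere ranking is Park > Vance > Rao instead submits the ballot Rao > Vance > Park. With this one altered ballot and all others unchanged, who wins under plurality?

First-place totals with the altered ballot: Rao 10, Vance 13, Park 12.
The switch changes the winner from Park to Vance.

Vance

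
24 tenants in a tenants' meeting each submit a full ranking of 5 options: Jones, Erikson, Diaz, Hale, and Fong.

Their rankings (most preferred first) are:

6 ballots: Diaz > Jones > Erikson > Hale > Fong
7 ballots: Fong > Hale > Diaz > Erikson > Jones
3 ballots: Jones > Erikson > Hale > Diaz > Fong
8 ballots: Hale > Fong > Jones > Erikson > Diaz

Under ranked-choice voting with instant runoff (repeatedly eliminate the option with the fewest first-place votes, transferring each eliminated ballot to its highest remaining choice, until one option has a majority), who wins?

Round 1: Hale 8, Fong 7, Diaz 6, Jones 3, Erikson 0. Erikson has the fewest and is eliminated.
Round 2: Hale 8, Fong 7, Diaz 6, Jones 3. Jones has the fewest and is eliminated.
Round 3: Hale 11, Fong 7, Diaz 6. Diaz has the fewest and is eliminated.
Round 4: Hale 17, Fong 7. Hale has a majority.

Hale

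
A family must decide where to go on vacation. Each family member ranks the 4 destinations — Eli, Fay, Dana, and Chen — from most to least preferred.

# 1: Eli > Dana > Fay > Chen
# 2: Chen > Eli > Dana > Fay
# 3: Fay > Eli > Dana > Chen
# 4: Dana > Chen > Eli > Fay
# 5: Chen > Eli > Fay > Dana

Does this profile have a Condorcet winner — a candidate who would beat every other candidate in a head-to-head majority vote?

No

Head-to-head results (5 voters total):
Eli vs Fay: Eli wins 4–1.
Eli vs Dana: Eli wins 4–1.
Eli vs Chen: Chen wins 3–2.
Fay vs Dana: Dana wins 3–2.
Fay vs Chen: Chen wins 3–2.
Dana vs Chen: Dana wins 3–2.
No candidate beats all others: Eli beats Dana beats Chen beats Eli, a majority cycle.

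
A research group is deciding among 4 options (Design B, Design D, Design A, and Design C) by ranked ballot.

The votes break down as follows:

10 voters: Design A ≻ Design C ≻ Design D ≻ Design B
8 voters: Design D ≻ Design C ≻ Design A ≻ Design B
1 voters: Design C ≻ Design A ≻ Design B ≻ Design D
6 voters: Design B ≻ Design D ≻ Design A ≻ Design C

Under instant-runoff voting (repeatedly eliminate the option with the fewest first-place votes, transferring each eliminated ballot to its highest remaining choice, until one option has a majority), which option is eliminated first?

Round 1: Design A 10, Design D 8, Design B 6, Design C 1. Design C has the fewest and is eliminated.
Round 2: Design A 11, Design D 8, Design B 6. Design B has the fewest and is eliminated.
Round 3: Design D 14, Design A 11. Design D has a majority.

Design C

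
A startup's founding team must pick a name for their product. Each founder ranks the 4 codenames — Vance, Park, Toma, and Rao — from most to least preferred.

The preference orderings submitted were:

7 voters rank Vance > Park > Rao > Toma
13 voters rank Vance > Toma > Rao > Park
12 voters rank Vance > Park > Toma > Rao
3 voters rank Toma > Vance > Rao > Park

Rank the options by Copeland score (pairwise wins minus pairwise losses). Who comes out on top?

Pairwise results:
  Vance vs Park: Vance wins 35–0.
  Vance vs Toma: Vance wins 32–3.
  Vance vs Rao: Vance wins 35–0.
  Park vs Toma: Park wins 19–16.
  Park vs Rao: Park wins 19–16.
  Toma vs Rao: Toma wins 28–7.
Copeland scores (wins − losses):
  Vance: 3 − 0 = 3
  Park: 2 − 1 = 1
  Toma: 1 − 2 = -1
  Rao: 0 − 3 = -3
Vance has the best Copeland score.

Vance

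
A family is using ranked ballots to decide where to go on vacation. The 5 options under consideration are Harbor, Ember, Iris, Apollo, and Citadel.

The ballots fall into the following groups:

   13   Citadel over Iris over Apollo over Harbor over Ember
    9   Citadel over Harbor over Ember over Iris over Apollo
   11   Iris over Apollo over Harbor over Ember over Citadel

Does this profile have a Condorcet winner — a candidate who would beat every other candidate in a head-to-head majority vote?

Head-to-head results (33 voters total):
Harbor vs Ember: Harbor wins 33–0.
Harbor vs Iris: Iris wins 24–9.
Harbor vs Apollo: Apollo wins 24–9.
Harbor vs Citadel: Citadel wins 22–11.
Ember vs Iris: Iris wins 24–9.
Ember vs Apollo: Apollo wins 24–9.
Ember vs Citadel: Citadel wins 22–11.
Iris vs Apollo: Iris wins 33–0.
Iris vs Citadel: Citadel wins 22–11.
Apollo vs Citadel: Citadel wins 22–11.
Citadel beats each rival — Harbor (22–11), Ember (22–11), Iris (22–11), Apollo (22–11) — so Citadel is the Condorcet winner.

Yes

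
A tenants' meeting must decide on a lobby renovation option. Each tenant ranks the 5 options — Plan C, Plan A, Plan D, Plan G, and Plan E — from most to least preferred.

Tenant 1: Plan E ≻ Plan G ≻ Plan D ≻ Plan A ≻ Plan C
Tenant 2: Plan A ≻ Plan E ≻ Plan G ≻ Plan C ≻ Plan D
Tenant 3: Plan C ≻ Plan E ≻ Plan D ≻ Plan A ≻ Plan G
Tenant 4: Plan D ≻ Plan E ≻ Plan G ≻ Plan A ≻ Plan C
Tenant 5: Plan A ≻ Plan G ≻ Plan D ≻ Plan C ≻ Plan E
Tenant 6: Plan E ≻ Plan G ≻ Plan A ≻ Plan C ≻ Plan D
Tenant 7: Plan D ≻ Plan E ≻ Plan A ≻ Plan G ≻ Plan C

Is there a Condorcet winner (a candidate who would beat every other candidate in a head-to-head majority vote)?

Yes

Head-to-head results (7 voters total):
Plan C vs Plan A: Plan A wins 6–1.
Plan C vs Plan D: Plan D wins 4–3.
Plan C vs Plan G: Plan G wins 6–1.
Plan C vs Plan E: Plan E wins 5–2.
Plan A vs Plan D: Plan D wins 4–3.
Plan A vs Plan G: Plan A wins 4–3.
Plan A vs Plan E: Plan E wins 5–2.
Plan D vs Plan G: Plan G wins 4–3.
Plan D vs Plan E: Plan E wins 4–3.
Plan G vs Plan E: Plan E wins 6–1.
Plan E beats each rival — Plan C (5–2), Plan A (5–2), Plan D (4–3), Plan G (6–1) — so Plan E is the Condorcet winner.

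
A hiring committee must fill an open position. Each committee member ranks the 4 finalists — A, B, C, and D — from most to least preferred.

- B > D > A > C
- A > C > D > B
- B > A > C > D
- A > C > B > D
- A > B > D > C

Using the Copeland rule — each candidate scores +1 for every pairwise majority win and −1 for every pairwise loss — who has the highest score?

A

Pairwise results:
  A vs B: A wins 3–2.
  A vs C: A wins 5–0.
  A vs D: A wins 4–1.
  B vs C: B wins 3–2.
  B vs D: B wins 4–1.
  C vs D: C wins 3–2.
Copeland scores (wins − losses):
  A: 3 − 0 = 3
  B: 2 − 1 = 1
  C: 1 − 2 = -1
  D: 0 − 3 = -3
A has the best Copeland score.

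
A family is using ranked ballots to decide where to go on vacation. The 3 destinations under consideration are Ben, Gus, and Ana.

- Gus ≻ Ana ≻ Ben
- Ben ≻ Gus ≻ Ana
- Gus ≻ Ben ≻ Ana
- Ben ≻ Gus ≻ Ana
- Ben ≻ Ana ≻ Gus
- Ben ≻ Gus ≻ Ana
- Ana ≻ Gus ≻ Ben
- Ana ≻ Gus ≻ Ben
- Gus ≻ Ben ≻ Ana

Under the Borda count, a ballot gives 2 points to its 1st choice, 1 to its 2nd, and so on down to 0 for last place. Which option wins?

Gus

Borda scores:
  Ben: 0 + 2 + 1 + 2 + 2 + 2 + 0 + 0 + 1 = 10
  Gus: 2 + 1 + 2 + 1 + 0 + 1 + 1 + 1 + 2 = 11
  Ana: 1 + 0 + 0 + 0 + 1 + 0 + 2 + 2 + 0 = 6
Gus has the highest total.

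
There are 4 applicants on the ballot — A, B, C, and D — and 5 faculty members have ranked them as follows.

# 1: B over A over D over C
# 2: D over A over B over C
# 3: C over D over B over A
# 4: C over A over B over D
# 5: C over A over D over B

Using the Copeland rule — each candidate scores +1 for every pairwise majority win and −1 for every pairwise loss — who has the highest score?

C

Pairwise results:
  A vs B: A wins 3–2.
  A vs C: C wins 3–2.
  A vs D: A wins 3–2.
  B vs C: C wins 3–2.
  B vs D: D wins 3–2.
  C vs D: C wins 3–2.
Copeland scores (wins − losses):
  A: 2 − 1 = 1
  B: 0 − 3 = -3
  C: 3 − 0 = 3
  D: 1 − 2 = -1
C has the best Copeland score.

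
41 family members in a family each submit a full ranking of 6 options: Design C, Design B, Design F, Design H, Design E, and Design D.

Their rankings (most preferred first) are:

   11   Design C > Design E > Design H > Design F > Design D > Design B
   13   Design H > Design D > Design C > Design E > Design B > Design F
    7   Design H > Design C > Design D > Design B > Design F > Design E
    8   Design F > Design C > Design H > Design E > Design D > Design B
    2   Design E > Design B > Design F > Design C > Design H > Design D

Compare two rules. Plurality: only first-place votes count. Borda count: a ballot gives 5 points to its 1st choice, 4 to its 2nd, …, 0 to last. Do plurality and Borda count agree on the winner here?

Yes

Plurality first-place counts: Design C 11, Design B 0, Design F 8, Design H 20, Design E 2, Design D 0 → Design H.
Borda totals: Design C 158, Design B 35, Design F 75, Design H 159, Design E 96, Design D 92 → Design H.
The two rules agree on Design H.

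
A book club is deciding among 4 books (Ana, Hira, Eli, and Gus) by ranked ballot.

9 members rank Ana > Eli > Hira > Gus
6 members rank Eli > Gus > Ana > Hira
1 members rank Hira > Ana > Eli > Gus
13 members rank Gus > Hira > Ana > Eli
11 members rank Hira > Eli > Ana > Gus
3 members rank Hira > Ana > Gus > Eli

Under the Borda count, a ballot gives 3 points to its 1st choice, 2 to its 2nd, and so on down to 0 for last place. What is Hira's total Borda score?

80

Borda scores:
  Ana: 9·3 + 6·1 + 2 + 13·1 + 11·1 + 3·2 = 65
  Hira: 9·1 + 6·0 + 3 + 13·2 + 11·3 + 3·3 = 80
  Eli: 9·2 + 6·3 + 1 + 13·0 + 11·2 + 3·0 = 59
  Gus: 9·0 + 6·2 + 0 + 13·3 + 11·0 + 3·1 = 54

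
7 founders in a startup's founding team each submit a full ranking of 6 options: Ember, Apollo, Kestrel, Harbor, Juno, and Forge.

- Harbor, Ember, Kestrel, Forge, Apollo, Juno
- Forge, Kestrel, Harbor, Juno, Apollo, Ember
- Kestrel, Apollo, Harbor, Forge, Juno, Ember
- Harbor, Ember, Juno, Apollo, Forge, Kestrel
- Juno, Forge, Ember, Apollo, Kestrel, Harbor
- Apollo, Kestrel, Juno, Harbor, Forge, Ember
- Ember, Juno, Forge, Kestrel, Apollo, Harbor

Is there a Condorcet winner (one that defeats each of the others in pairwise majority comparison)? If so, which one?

None — there is no Condorcet winner

Head-to-head results (7 voters total):
Ember vs Apollo: Ember wins 4–3.
Ember vs Kestrel: Ember wins 4–3.
Ember vs Harbor: Harbor wins 5–2.
Ember vs Juno: Juno wins 4–3.
Ember vs Forge: Forge wins 4–3.
Apollo vs Kestrel: Kestrel wins 4–3.
Apollo vs Harbor: Apollo wins 4–3.
Apollo vs Juno: Juno wins 4–3.
Apollo vs Forge: Forge wins 4–3.
Kestrel vs Harbor: Kestrel wins 5–2.
Kestrel vs Juno: Kestrel wins 4–3.
Kestrel vs Forge: Forge wins 4–3.
Harbor vs Juno: Harbor wins 4–3.
Harbor vs Forge: Harbor wins 4–3.
Juno vs Forge: Juno wins 4–3.
No candidate beats all others: Ember beats Apollo beats Harbor beats Ember, a majority cycle.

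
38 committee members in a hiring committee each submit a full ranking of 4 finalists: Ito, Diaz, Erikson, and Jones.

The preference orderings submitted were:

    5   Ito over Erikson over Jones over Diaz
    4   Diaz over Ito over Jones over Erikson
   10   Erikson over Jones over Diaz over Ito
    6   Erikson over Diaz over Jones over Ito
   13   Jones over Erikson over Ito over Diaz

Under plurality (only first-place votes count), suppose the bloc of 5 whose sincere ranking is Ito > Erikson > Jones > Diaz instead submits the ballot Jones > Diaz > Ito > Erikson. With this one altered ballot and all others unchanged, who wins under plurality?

Jones

First-place totals with the altered ballot: Ito 0, Diaz 4, Erikson 16, Jones 18.
The switch changes the winner from Erikson to Jones.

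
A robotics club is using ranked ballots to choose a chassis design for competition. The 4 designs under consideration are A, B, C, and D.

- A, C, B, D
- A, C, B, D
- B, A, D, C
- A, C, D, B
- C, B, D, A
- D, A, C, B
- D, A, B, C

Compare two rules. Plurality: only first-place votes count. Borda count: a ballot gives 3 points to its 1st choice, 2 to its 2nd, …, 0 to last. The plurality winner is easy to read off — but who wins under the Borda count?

A

Plurality first-place counts: A 3, B 1, C 1, D 2 → A.
Borda totals: A 15, B 8, C 10, D 9 → A.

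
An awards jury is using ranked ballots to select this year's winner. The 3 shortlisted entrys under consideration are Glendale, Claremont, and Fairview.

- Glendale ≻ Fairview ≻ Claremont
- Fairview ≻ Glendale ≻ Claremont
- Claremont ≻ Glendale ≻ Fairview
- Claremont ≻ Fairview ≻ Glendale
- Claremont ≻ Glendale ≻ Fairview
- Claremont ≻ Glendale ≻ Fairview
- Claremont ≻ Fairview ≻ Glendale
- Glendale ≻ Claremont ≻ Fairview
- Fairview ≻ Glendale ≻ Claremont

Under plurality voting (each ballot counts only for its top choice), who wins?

Claremont

First-place vote totals:
  Glendale: 2
  Claremont: 5
  Fairview: 2
Claremont has the most first-place votes.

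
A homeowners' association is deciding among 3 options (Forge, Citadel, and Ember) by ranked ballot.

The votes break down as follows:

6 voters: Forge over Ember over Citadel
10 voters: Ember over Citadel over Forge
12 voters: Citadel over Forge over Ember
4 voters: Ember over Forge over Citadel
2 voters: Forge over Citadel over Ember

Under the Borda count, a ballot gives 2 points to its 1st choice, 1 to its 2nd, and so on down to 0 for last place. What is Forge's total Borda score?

Borda scores:
  Forge: 6·2 + 10·0 + 12·1 + 4·1 + 2·2 = 32
  Citadel: 6·0 + 10·1 + 12·2 + 4·0 + 2·1 = 36
  Ember: 6·1 + 10·2 + 12·0 + 4·2 + 2·0 = 34

32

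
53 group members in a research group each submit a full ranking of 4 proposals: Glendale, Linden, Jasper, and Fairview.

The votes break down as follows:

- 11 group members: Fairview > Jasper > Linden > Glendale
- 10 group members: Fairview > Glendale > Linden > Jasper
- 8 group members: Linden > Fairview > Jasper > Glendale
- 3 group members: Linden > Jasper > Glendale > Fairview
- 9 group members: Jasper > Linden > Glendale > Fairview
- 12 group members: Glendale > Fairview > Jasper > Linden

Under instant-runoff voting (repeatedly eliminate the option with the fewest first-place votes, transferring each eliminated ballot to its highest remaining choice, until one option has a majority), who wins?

Round 1: Fairview 21, Glendale 12, Linden 11, Jasper 9. Jasper has the fewest and is eliminated.
Round 2: Fairview 21, Linden 20, Glendale 12. Glendale has the fewest and is eliminated.
Round 3: Fairview 33, Linden 20. Fairview has a majority.

Fairview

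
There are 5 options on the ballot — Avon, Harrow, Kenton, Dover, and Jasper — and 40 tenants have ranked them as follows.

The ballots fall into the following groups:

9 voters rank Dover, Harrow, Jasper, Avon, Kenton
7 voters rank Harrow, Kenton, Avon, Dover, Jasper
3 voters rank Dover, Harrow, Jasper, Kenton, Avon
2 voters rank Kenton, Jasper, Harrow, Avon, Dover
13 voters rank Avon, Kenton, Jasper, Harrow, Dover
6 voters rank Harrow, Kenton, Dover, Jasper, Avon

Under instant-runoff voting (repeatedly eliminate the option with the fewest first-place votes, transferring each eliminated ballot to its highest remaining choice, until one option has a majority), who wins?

Round 1: Avon 13, Harrow 13, Dover 12, Kenton 2, Jasper 0. Jasper has the fewest and is eliminated.
Round 2: Avon 13, Harrow 13, Dover 12, Kenton 2. Kenton has the fewest and is eliminated.
Round 3: Harrow 15, Avon 13, Dover 12. Dover has the fewest and is eliminated.
Round 4: Harrow 27, Avon 13. Harrow has a majority.

Harrow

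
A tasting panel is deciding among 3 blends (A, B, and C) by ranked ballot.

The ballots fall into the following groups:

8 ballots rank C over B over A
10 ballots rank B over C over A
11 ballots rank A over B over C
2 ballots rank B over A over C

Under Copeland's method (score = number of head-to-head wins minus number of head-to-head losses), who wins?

B

Pairwise results:
  A vs B: B wins 20–11.
  A vs C: C wins 18–13.
  B vs C: B wins 23–8.
Copeland scores (wins − losses):
  A: 0 − 2 = -2
  B: 2 − 0 = 2
  C: 1 − 1 = 0
B has the best Copeland score.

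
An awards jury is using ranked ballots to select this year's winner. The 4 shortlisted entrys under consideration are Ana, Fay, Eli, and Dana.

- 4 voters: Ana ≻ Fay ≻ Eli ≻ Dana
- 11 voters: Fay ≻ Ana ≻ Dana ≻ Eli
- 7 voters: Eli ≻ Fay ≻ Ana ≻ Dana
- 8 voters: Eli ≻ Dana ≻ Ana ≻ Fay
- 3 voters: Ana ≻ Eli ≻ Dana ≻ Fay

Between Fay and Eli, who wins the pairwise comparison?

Eli

Ballots ranking Fay above Eli: 4+11 = 15.
Ballots ranking Eli above Fay: 7+8+3 = 18.
Eli wins the head-to-head, 18–15.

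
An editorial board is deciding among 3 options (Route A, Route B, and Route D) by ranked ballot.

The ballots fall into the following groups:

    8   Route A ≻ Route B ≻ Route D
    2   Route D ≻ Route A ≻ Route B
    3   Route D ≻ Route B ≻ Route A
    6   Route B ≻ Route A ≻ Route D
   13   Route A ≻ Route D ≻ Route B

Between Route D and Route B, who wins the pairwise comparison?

Ballots ranking Route D above Route B: 2+3+13 = 18.
Ballots ranking Route B above Route D: 8+6 = 14.
Route D wins the head-to-head, 18–14.

Route D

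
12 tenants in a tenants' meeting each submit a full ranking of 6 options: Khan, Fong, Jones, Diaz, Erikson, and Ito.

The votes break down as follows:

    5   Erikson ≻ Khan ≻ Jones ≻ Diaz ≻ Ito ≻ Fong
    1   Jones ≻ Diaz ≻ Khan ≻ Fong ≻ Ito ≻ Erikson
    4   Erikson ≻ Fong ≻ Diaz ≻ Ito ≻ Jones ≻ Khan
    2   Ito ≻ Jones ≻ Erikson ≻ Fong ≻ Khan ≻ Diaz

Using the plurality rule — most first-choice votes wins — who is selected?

First-place vote totals:
  Khan: 0
  Fong: 0
  Jones: 1
  Diaz: 0
  Erikson: 9
  Ito: 2
Erikson has the most first-place votes.

Erikson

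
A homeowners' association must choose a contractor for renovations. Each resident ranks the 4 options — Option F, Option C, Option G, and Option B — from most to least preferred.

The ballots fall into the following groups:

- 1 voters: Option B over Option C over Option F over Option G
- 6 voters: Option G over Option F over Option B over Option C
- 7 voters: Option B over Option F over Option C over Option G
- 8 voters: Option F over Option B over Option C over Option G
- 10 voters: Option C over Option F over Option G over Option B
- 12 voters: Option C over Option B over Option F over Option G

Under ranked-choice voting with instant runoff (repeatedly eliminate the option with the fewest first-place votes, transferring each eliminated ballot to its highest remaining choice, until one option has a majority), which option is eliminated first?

Round 1: Option C 22, Option F 8, Option B 8, Option G 6. Option G has the fewest and is eliminated.
Round 2: Option C 22, Option F 14, Option B 8. Option B has the fewest and is eliminated.
Round 3: Option C 23, Option F 21. Option C has a majority.

Option G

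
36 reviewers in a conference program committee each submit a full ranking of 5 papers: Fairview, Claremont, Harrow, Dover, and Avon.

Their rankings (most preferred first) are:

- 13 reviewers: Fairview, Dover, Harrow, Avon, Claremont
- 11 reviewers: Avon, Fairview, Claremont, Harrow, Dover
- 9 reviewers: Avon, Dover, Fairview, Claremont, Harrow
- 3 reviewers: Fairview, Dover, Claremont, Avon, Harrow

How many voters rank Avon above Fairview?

20

Ballots ranking Avon above Fairview: 11+9 = 20.
Ballots ranking Fairview above Avon: 13+3 = 16.
So 20 of 36 voters prefer Avon to Fairview.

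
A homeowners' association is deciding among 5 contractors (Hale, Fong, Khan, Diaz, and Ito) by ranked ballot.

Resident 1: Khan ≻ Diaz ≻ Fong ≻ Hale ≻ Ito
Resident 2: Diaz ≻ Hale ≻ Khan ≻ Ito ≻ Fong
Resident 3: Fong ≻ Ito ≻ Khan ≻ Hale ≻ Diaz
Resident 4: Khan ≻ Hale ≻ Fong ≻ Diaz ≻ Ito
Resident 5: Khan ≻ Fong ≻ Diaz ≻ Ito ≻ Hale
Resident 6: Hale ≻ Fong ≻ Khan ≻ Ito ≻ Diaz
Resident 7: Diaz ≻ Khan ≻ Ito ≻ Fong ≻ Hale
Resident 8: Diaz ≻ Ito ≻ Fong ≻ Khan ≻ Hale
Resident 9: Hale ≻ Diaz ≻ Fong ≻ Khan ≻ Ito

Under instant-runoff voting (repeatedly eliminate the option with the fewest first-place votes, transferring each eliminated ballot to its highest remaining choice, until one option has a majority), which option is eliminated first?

Ito

Round 1: Khan 3, Diaz 3, Hale 2, Fong 1, Ito 0. Ito has the fewest and is eliminated.
Round 2: Khan 3, Diaz 3, Hale 2, Fong 1. Fong has the fewest and is eliminated.
Round 3: Khan 4, Diaz 3, Hale 2. Hale has the fewest and is eliminated.
Round 4: Khan 5, Diaz 4. Khan has a majority.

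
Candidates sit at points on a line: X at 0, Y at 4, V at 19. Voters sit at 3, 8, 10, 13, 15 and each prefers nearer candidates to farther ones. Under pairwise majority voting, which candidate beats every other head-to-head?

Y

With single-peaked preferences on a line, the Condorcet winner is the candidate closest to the median voter.
The median voter (position 10) is closest to Y at 4.
Check: Y vs V — voters closer to Y: 3 of 5.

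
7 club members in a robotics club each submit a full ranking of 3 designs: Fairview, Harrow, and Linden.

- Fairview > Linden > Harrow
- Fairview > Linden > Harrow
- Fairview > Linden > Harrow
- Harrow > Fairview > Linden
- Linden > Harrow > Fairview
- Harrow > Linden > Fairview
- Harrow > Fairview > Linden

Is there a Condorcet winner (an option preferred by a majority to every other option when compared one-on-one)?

Head-to-head results (7 voters total):
Fairview vs Harrow: Harrow wins 4–3.
Fairview vs Linden: Fairview wins 5–2.
Harrow vs Linden: Linden wins 4–3.
No candidate beats all others: Fairview beats Linden beats Harrow beats Fairview, a majority cycle.

No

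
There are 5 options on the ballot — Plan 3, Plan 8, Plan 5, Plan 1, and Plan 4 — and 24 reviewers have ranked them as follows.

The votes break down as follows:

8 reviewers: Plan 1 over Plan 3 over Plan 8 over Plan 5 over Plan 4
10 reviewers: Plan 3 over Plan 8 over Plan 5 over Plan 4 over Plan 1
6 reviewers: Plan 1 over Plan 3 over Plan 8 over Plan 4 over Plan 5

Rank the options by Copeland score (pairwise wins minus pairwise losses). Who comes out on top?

Pairwise results:
  Plan 3 vs Plan 8: Plan 3 wins 24–0.
  Plan 3 vs Plan 5: Plan 3 wins 24–0.
  Plan 3 vs Plan 1: Plan 1 wins 14–10.
  Plan 3 vs Plan 4: Plan 3 wins 24–0.
  Plan 8 vs Plan 5: Plan 8 wins 24–0.
  Plan 8 vs Plan 1: Plan 1 wins 14–10.
  Plan 8 vs Plan 4: Plan 8 wins 24–0.
  Plan 5 vs Plan 1: Plan 1 wins 14–10.
  Plan 5 vs Plan 4: Plan 5 wins 18–6.
  Plan 1 vs Plan 4: Plan 1 wins 14–10.
Copeland scores (wins − losses):
  Plan 3: 3 − 1 = 2
  Plan 8: 2 − 2 = 0
  Plan 5: 1 − 3 = -2
  Plan 1: 4 − 0 = 4
  Plan 4: 0 − 4 = -4
Plan 1 has the best Copeland score.

Plan 1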